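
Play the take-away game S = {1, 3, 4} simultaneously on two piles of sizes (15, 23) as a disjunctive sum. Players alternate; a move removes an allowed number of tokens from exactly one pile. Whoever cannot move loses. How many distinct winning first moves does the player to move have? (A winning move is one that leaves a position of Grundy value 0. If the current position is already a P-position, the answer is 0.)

2

All piles use S = {1, 3, 4}:
G(0) = 0
G(1) = mex{0} = 1
G(2) = mex{1} = 0
G(3) = mex{0,0} = 1
G(4) = mex{1,1,0} = 2
G(5) = mex{2,0,1} = 3
G(6) = mex{3,1,0} = 2
G(7) = mex{2,2,1} = 0
G(8) = mex{0,3,2} = 1
G(9) = mex{1,2,3} = 0
G(10) = mex{0,0,2} = 1
G(11) = mex{1,1,0} = 2
G(12) = mex{2,0,1} = 3
G(13) = mex{3,1,0} = 2
G(14) = mex{2,2,1} = 0
G(15) = mex{0,3,2} = 1
G(16) = mex{1,2,3} = 0
G(17) = mex{0,0,2} = 1
G(18) = mex{1,1,0} = 2
G(19) = mex{2,0,1} = 3
G(20) = mex{3,1,0} = 2
G(21) = mex{2,2,1} = 0
G(22) = mex{0,3,2} = 1
G(23) = mex{1,2,3} = 0
Pile A: G(15) = 1.
Pile B: G(23) = 0.
Combined Grundy value = 1 ⊕ 0 = 1.
A winning move leaves total XOR = 0, i.e. changes one component's Grundy value g to g ⊕ X where X is the current total.
Pile A: need g' = 1⊕1 = 0. Options: 15−1→G=0, 15−3→G=3, 15−4→G=2. Hits: 1.
Pile B: need g' = 0⊕1 = 1. Options: 23−1→G=1, 23−3→G=2, 23−4→G=3. Hits: 1.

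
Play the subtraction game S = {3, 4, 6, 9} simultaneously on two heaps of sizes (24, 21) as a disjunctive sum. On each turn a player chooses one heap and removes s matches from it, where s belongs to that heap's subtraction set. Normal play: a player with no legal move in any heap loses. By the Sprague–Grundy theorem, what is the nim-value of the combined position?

3

All heaps use S = {3, 4, 6, 9}:
n :  0  1  2  3  4  5  6  7  8  9 10 11 12 13 14 15 16 17 18 19 20 21 22 23 24
G :  0  0  0  1  1  1  2  2  2  3  3  3  0  0  0  1  1  1  2  2  2  3  3  3  0
Heap A: G(24) = 0.
Heap B: G(21) = 3.
Combined Grundy value = 0 ⊕ 3 = 3.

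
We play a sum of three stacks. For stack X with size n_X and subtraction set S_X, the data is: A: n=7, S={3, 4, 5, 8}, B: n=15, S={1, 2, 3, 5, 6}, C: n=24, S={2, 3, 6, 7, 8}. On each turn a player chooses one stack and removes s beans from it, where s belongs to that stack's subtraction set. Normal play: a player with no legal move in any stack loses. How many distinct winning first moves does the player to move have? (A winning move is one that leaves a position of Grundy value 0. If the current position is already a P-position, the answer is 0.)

Stack A, S = {3, 4, 5, 8}:
n : 0 1 2 3 4 5 6 7
G : 0 0 0 1 1 1 2 2
G_A(7) = 2.
Stack B, S = {1, 2, 3, 5, 6}:
n :  0  1  2  3  4  5  6  7  8  9 10 11 12 13 14 15
G :  0  1  2  3  0  1  2  3  0  1  2  3  0  1  2  3
G_B(15) = 3.
Stack C, S = {2, 3, 6, 7, 8}:
n :  0  1  2  3  4  5  6  7  8  9 10 11 12 13 14 15 16 17 18 19 20 21 22 23 24
G :  0  0  1  1  2  0  3  1  2  2  0  3  1  2  0  0  1  1  2  0  3  1  2  2  0
G_C(24) = 0.
Combined Grundy value = 2 ⊕ 3 ⊕ 0 = 1.
A winning move leaves total XOR = 0, i.e. changes one component's Grundy value g to g ⊕ X where X is the current total.
Stack A: need g' = 2⊕1 = 3. Options: 7−3→G=1, 7−4→G=1, 7−5→G=0. Hits: 0.
Stack B: need g' = 3⊕1 = 2. Options: 15−1→G=2, 15−2→G=1, 15−3→G=0, 15−5→G=2, 15−6→G=1. Hits: 2.
Stack C: need g' = 0⊕1 = 1. Options: 24−2→G=2, 24−3→G=1, 24−6→G=2, 24−7→G=1, 24−8→G=1. Hits: 3.

5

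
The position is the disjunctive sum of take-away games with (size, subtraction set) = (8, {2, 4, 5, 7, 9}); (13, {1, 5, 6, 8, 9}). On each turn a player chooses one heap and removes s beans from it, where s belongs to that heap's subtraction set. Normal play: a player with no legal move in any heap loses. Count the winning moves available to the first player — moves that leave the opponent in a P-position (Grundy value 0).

1

Heap A, S = {2, 4, 5, 7, 9}:
G(0) = 0
G(1) = mex{} = 0
G(2) = mex{0} = 1
G(3) = mex{0} = 1
G(4) = mex{1,0} = 2
G(5) = mex{1,0,0} = 2
G(6) = mex{2,1,0} = 3
G(7) = mex{2,1,1,0} = 3
G(8) = mex{3,2,1,0} = 4
G_A(8) = 4.
Heap B, S = {1, 5, 6, 8, 9}:
G(0) = 0
G(1) = mex{0} = 1
G(2) = mex{1} = 0
G(3) = mex{0} = 1
G(4) = mex{1} = 0
G(5) = mex{0,0} = 1
G(6) = mex{1,1,0} = 2
G(7) = mex{2,0,1} = 3
G(8) = mex{3,1,0,0} = 2
G(9) = mex{2,0,1,1,0} = 3
G(10) = mex{3,1,0,0,1} = 2
G(11) = mex{2,2,1,1,0} = 3
G(12) = mex{3,3,2,0,1} = 4
G(13) = mex{4,2,3,1,0} = 5
G_B(13) = 5.
Combined Grundy value = 4 ⊕ 5 = 1.
A winning move leaves total XOR = 0, i.e. changes one component's Grundy value g to g ⊕ X where X is the current total.
Heap A: need g' = 4⊕1 = 5. Options: 8−2→G=3, 8−4→G=2, 8−5→G=1, 8−7→G=0. Hits: 0.
Heap B: need g' = 5⊕1 = 4. Options: 13−1→G=4, 13−5→G=2, 13−6→G=3, 13−8→G=1, 13−9→G=0. Hits: 1.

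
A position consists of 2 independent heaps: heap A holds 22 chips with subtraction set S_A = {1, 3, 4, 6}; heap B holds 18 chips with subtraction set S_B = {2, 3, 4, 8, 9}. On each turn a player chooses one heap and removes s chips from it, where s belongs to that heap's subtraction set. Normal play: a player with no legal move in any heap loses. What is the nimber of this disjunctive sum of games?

Heap A, S = {1, 3, 4, 6}:
n :  0  1  2  3  4  5  6  7  8  9 10 11 12 13 14 15 16 17 18 19 20 21 22
G :  0  1  0  1  2  3  2  0  1  0  1  2  3  2  0  1  0  1  2  3  2  0  1
G_A(22) = 1.
Heap B, S = {2, 3, 4, 8, 9}:
n :  0  1  2  3  4  5  6  7  8  9 10 11 12 13 14 15 16 17 18
G :  0  0  1  1  2  2  0  0  1  1  2  2  0  0  1  1  2  2  0
G_B(18) = 0.
Combined Grundy value = 1 ⊕ 0 = 1.

1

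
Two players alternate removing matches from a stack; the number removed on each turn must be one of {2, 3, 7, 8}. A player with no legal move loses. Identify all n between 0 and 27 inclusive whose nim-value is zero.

0, 1, 5, 6, 10, 11, 15, 16, 20, 21, 25, 26

G(0) = 0
G(1) = mex{} = 0
G(2) = mex{0} = 1
G(3) = mex{0,0} = 1
G(4) = mex{1,0} = 2
G(5) = mex{1,1} = 0
G(6) = mex{2,1} = 0
G(7) = mex{0,2,0} = 1
G(8) = mex{0,0,0,0} = 1
G(9) = mex{1,0,1,0} = 2
G(10) = mex{1,1,1,1} = 0
G(11) = mex{2,1,2,1} = 0
G(12) = mex{0,2,0,2} = 1
G(13) = mex{0,0,0,0} = 1
G(14) = mex{1,0,1,0} = 2
G(15) = mex{1,1,1,1} = 0
G(16) = mex{2,1,2,1} = 0
G(17) = mex{0,2,0,2} = 1
G(18) = mex{0,0,0,0} = 1
G(19) = mex{1,0,1,0} = 2
G(20) = mex{1,1,1,1} = 0
G(21) = mex{2,1,2,1} = 0
G(22) = mex{0,2,0,2} = 1
G(23) = mex{0,0,0,0} = 1
G(24) = mex{1,0,1,0} = 2
G(25) = mex{1,1,1,1} = 0
G(26) = mex{2,1,2,1} = 0
G(27) = mex{0,2,0,2} = 1
P-positions are exactly the n with G(n) = 0.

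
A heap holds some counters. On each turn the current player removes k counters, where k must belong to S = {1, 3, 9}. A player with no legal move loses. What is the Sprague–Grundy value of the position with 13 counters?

1

G(0) = 0
G(1) = mex{0} = 1
G(2) = mex{1} = 0
G(3) = mex{0,0} = 1
G(4) = mex{1,1} = 0
G(5) = mex{0,0} = 1
G(6) = mex{1,1} = 0
G(7) = mex{0,0} = 1
G(8) = mex{1,1} = 0
G(9) = mex{0,0,0} = 1
G(10) = mex{1,1,1} = 0
G(11) = mex{0,0,0} = 1
G(12) = mex{1,1,1} = 0
G(13) = mex{0,0,0} = 1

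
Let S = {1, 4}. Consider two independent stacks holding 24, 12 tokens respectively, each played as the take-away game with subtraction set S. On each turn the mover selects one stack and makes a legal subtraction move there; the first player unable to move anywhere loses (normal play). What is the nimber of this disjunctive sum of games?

All stacks use S = {1, 4}:
n :  0  1  2  3  4  5  6  7  8  9 10 11 12 13 14 15 16 17 18 19 20 21 22 23 24
G :  0  1  0  1  2  0  1  0  1  2  0  1  0  1  2  0  1  0  1  2  0  1  0  1  2
Stack A: G(24) = 2.
Stack B: G(12) = 0.
Combined Grundy value = 2 ⊕ 0 = 2.

2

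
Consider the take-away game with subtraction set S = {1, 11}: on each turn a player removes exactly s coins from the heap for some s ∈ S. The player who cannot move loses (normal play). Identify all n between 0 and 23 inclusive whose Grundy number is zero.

n :  0  1  2  3  4  5  6  7  8  9 10 11 12 13 14 15 16 17 18 19 20 21 22 23
G :  0  1  0  1  0  1  0  1  0  1  0  1  0  1  0  1  0  1  0  1  0  1  0  1
P-positions are exactly the n with G(n) = 0.

0, 2, 4, 6, 8, 10, 12, 14, 16, 18, 20, 22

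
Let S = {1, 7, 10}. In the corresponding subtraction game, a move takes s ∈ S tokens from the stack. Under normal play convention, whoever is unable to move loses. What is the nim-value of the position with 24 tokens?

n :  0  1  2  3  4  5  6  7  8  9 10 11 12 13 14 15 16 17 18 19 20 21 22 23 24
G :  0  1  0  1  0  1  0  1  0  1  2  3  2  3  2  3  2  0  1  0  1  0  1  0  1

1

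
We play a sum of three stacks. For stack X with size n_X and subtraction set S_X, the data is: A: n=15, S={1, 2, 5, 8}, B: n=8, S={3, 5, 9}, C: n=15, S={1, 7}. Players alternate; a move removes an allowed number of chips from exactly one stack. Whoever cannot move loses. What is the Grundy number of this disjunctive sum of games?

1

Stack A, S = {1, 2, 5, 8}:
G(0) = 0
G(1) = mex{0} = 1
G(2) = mex{1,0} = 2
G(3) = mex{2,1} = 0
G(4) = mex{0,2} = 1
G(5) = mex{1,0,0} = 2
G(6) = mex{2,1,1} = 0
G(7) = mex{0,2,2} = 1
G(8) = mex{1,0,0,0} = 2
G(9) = mex{2,1,1,1} = 0
G(10) = mex{0,2,2,2} = 1
G(11) = mex{1,0,0,0} = 2
G(12) = mex{2,1,1,1} = 0
G(13) = mex{0,2,2,2} = 1
G(14) = mex{1,0,0,0} = 2
G(15) = mex{2,1,1,1} = 0
G_A(15) = 0.
Stack B, S = {3, 5, 9}:
n : 0 1 2 3 4 5 6 7 8
G : 0 0 0 1 1 1 2 2 0
G_B(8) = 0.
Stack C, S = {1, 7}:
n :  0  1  2  3  4  5  6  7  8  9 10 11 12 13 14 15
G :  0  1  0  1  0  1  0  1  0  1  0  1  0  1  0  1
G_C(15) = 1.
Combined Grundy value = 0 ⊕ 0 ⊕ 1 = 1.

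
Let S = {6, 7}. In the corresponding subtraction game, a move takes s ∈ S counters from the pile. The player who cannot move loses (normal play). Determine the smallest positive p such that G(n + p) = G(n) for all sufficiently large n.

13

n :  0  1  2  3  4  5  6  7  8  9 10 11 12 13 14 15 16 17 18 19 20 21 22 23 24 25 26 27
G :  0  0  0  0  0  0  1  1  1  1  1  1  2  0  0  0  0  0  0  1  1  1  1  1  1  2  0  0
G(n+13) = G(n) holds for n = 0,…,6 (a full window of length max(S) = 7), so the sequence is purely periodic with period 13.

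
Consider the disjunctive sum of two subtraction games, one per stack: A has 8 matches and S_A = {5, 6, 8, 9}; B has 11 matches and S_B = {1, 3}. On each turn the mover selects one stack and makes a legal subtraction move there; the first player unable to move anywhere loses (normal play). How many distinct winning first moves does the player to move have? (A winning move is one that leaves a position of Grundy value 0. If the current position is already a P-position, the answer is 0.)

0

Stack A, S = {5, 6, 8, 9}:
G(0) = 0
G(1) = mex{} = 0
G(2) = mex{} = 0
G(3) = mex{} = 0
G(4) = mex{} = 0
G(5) = mex{0} = 1
G(6) = mex{0,0} = 1
G(7) = mex{0,0} = 1
G(8) = mex{0,0,0} = 1
G_A(8) = 1.
Stack B, S = {1, 3}:
n :  0  1  2  3  4  5  6  7  8  9 10 11
G :  0  1  0  1  0  1  0  1  0  1  0  1
G_B(11) = 1.
Combined Grundy value = 1 ⊕ 1 = 0.
A winning move leaves total XOR = 0, i.e. changes one component's Grundy value g to g ⊕ X where X is the current total.
Stack A: target g' = 1⊕0 = 1, but every legal move changes the Grundy value (mex property), so 0 moves.
Stack B: target g' = 1⊕0 = 1, but every legal move changes the Grundy value (mex property), so 0 moves.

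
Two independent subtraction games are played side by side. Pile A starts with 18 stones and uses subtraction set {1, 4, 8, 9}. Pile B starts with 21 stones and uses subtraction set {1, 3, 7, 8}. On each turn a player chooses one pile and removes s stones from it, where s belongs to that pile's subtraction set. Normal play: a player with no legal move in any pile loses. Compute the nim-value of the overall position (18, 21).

1

Pile A, S = {1, 4, 8, 9}:
G(0) = 0
G(1) = mex{0} = 1
G(2) = mex{1} = 0
G(3) = mex{0} = 1
G(4) = mex{1,0} = 2
G(5) = mex{2,1} = 0
G(6) = mex{0,0} = 1
G(7) = mex{1,1} = 0
G(8) = mex{0,2,0} = 1
G(9) = mex{1,0,1,0} = 2
G(10) = mex{2,1,0,1} = 3
G(11) = mex{3,0,1,0} = 2
G(12) = mex{2,1,2,1} = 0
G(13) = mex{0,2,0,2} = 1
G(14) = mex{1,3,1,0} = 2
G(15) = mex{2,2,0,1} = 3
G(16) = mex{3,0,1,0} = 2
G(17) = mex{2,1,2,1} = 0
G(18) = mex{0,2,3,2} = 1
G_A(18) = 1.
Pile B, S = {1, 3, 7, 8}:
n :  0  1  2  3  4  5  6  7  8  9 10 11 12 13 14 15 16 17 18 19 20 21
G :  0  1  0  1  0  1  0  1  2  3  2  3  2  3  2  0  1  0  1  0  1  0
G_B(21) = 0.
Combined Grundy value = 1 ⊕ 0 = 1.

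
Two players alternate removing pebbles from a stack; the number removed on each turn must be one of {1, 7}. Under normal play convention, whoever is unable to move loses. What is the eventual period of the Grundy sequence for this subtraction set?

G(0) = 0
G(1) = mex{0} = 1
G(2) = mex{1} = 0
G(3) = mex{0} = 1
G(4) = mex{1} = 0
G(5) = mex{0} = 1
G(6) = mex{1} = 0
G(7) = mex{0,0} = 1
G(8) = mex{1,1} = 0
G(9) = mex{0,0} = 1
G(10) = mex{1,1} = 0
G(11) = mex{0,0} = 1
G(12) = mex{1,1} = 0
G(13) = mex{0,0} = 1
G(14) = mex{1,1} = 0
G(n+2) = G(n) holds for n = 0,…,6 (a full window of length max(S) = 7), so the sequence is purely periodic with period 2.

2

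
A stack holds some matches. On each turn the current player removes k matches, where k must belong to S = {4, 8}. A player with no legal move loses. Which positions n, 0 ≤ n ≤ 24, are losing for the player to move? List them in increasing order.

0, 1, 2, 3, 12, 13, 14, 15, 24

G(0) = 0
G(1) = mex{} = 0
G(2) = mex{} = 0
G(3) = mex{} = 0
G(4) = mex{0} = 1
G(5) = mex{0} = 1
G(6) = mex{0} = 1
G(7) = mex{0} = 1
G(8) = mex{1,0} = 2
G(9) = mex{1,0} = 2
G(10) = mex{1,0} = 2
G(11) = mex{1,0} = 2
G(12) = mex{2,1} = 0
G(13) = mex{2,1} = 0
G(14) = mex{2,1} = 0
G(15) = mex{2,1} = 0
G(16) = mex{0,2} = 1
G(17) = mex{0,2} = 1
G(18) = mex{0,2} = 1
G(19) = mex{0,2} = 1
G(20) = mex{1,0} = 2
G(21) = mex{1,0} = 2
G(22) = mex{1,0} = 2
G(23) = mex{1,0} = 2
G(24) = mex{2,1} = 0
P-positions are exactly the n with G(n) = 0.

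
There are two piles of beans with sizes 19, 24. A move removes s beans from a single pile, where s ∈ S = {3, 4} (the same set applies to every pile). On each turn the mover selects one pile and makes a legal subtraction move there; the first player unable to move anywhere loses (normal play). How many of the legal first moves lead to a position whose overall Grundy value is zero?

0

All piles use S = {3, 4}:
G(0) = 0
G(1) = mex{} = 0
G(2) = mex{} = 0
G(3) = mex{0} = 1
G(4) = mex{0,0} = 1
G(5) = mex{0,0} = 1
G(6) = mex{1,0} = 2
G(7) = mex{1,1} = 0
G(8) = mex{1,1} = 0
G(9) = mex{2,1} = 0
G(10) = mex{0,2} = 1
G(11) = mex{0,0} = 1
G(12) = mex{0,0} = 1
G(13) = mex{1,0} = 2
G(14) = mex{1,1} = 0
G(15) = mex{1,1} = 0
G(16) = mex{2,1} = 0
G(17) = mex{0,2} = 1
G(18) = mex{0,0} = 1
G(19) = mex{0,0} = 1
G(20) = mex{1,0} = 2
G(21) = mex{1,1} = 0
G(22) = mex{1,1} = 0
G(23) = mex{2,1} = 0
G(24) = mex{0,2} = 1
Pile A: G(19) = 1.
Pile B: G(24) = 1.
Combined Grundy value = 1 ⊕ 1 = 0.
A winning move leaves total XOR = 0, i.e. changes one component's Grundy value g to g ⊕ X where X is the current total.
Pile A: target g' = 1⊕0 = 1, but every legal move changes the Grundy value (mex property), so 0 moves.
Pile B: target g' = 1⊕0 = 1, but every legal move changes the Grundy value (mex property), so 0 moves.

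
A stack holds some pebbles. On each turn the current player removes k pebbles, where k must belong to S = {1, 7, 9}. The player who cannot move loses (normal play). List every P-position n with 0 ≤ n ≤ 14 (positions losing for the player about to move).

n :  0  1  2  3  4  5  6  7  8  9 10 11 12 13 14
G :  0  1  0  1  0  1  0  1  0  1  0  1  0  1  0
P-positions are exactly the n with G(n) = 0.

0, 2, 4, 6, 8, 10, 12, 14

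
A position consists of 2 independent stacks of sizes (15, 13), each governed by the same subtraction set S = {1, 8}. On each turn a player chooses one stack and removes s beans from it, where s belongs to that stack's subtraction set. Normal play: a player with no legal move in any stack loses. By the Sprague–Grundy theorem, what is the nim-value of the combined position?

0

All stacks use S = {1, 8}:
n :  0  1  2  3  4  5  6  7  8  9 10 11 12 13 14 15
G :  0  1  0  1  0  1  0  1  2  0  1  0  1  0  1  0
Stack A: G(15) = 0.
Stack B: G(13) = 0.
Combined Grundy value = 0 ⊕ 0 = 0.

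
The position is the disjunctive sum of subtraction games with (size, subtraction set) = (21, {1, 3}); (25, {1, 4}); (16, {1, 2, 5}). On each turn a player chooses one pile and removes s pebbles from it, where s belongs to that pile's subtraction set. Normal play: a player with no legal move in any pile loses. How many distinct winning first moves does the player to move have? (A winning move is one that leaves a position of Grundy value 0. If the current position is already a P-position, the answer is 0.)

0

Pile A, S = {1, 3}:
G(0) = 0
G(1) = mex{0} = 1
G(2) = mex{1} = 0
G(3) = mex{0,0} = 1
G(4) = mex{1,1} = 0
G(5) = mex{0,0} = 1
G(6) = mex{1,1} = 0
G(7) = mex{0,0} = 1
G(8) = mex{1,1} = 0
G(9) = mex{0,0} = 1
G(10) = mex{1,1} = 0
G(11) = mex{0,0} = 1
G(12) = mex{1,1} = 0
G(13) = mex{0,0} = 1
G(14) = mex{1,1} = 0
G(15) = mex{0,0} = 1
G(16) = mex{1,1} = 0
G(17) = mex{0,0} = 1
G(18) = mex{1,1} = 0
G(19) = mex{0,0} = 1
G(20) = mex{1,1} = 0
G(21) = mex{0,0} = 1
G_A(21) = 1.
Pile B, S = {1, 4}:
n :  0  1  2  3  4  5  6  7  8  9 10 11 12 13 14 15 16 17 18 19 20 21 22 23 24 25
G :  0  1  0  1  2  0  1  0  1  2  0  1  0  1  2  0  1  0  1  2  0  1  0  1  2  0
G_B(25) = 0.
Pile C, S = {1, 2, 5}:
n :  0  1  2  3  4  5  6  7  8  9 10 11 12 13 14 15 16
G :  0  1  2  0  1  2  0  1  2  0  1  2  0  1  2  0  1
G_C(16) = 1.
Combined Grundy value = 1 ⊕ 0 ⊕ 1 = 0.
A winning move leaves total XOR = 0, i.e. changes one component's Grundy value g to g ⊕ X where X is the current total.
Pile A: target g' = 1⊕0 = 1, but every legal move changes the Grundy value (mex property), so 0 moves.
Pile B: target g' = 0⊕0 = 0, but every legal move changes the Grundy value (mex property), so 0 moves.
Pile C: target g' = 1⊕0 = 1, but every legal move changes the Grundy value (mex property), so 0 moves.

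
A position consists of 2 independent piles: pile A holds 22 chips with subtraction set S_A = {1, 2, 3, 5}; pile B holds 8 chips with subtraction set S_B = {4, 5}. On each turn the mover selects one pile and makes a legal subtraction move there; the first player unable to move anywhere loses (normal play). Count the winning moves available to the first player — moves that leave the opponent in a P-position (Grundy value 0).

Pile A, S = {1, 2, 3, 5}:
G(0) = 0
G(1) = mex{0} = 1
G(2) = mex{1,0} = 2
G(3) = mex{2,1,0} = 3
G(4) = mex{3,2,1} = 0
G(5) = mex{0,3,2,0} = 1
G(6) = mex{1,0,3,1} = 2
G(7) = mex{2,1,0,2} = 3
G(8) = mex{3,2,1,3} = 0
G(9) = mex{0,3,2,0} = 1
G(10) = mex{1,0,3,1} = 2
G(11) = mex{2,1,0,2} = 3
G(12) = mex{3,2,1,3} = 0
G(13) = mex{0,3,2,0} = 1
G(14) = mex{1,0,3,1} = 2
G(15) = mex{2,1,0,2} = 3
G(16) = mex{3,2,1,3} = 0
G(17) = mex{0,3,2,0} = 1
G(18) = mex{1,0,3,1} = 2
G(19) = mex{2,1,0,2} = 3
G(20) = mex{3,2,1,3} = 0
G(21) = mex{0,3,2,0} = 1
G(22) = mex{1,0,3,1} = 2
G_A(22) = 2.
Pile B, S = {4, 5}:
n : 0 1 2 3 4 5 6 7 8
G : 0 0 0 0 1 1 1 1 2
G_B(8) = 2.
Combined Grundy value = 2 ⊕ 2 = 0.
A winning move leaves total XOR = 0, i.e. changes one component's Grundy value g to g ⊕ X where X is the current total.
Pile A: target g' = 2⊕0 = 2, but every legal move changes the Grundy value (mex property), so 0 moves.
Pile B: target g' = 2⊕0 = 2, but every legal move changes the Grundy value (mex property), so 0 moves.

0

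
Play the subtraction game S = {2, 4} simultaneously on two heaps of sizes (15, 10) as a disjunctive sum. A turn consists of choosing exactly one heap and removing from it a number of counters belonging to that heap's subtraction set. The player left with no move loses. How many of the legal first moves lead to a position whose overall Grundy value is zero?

All heaps use S = {2, 4}:
n :  0  1  2  3  4  5  6  7  8  9 10 11 12 13 14 15
G :  0  0  1  1  2  2  0  0  1  1  2  2  0  0  1  1
Heap A: G(15) = 1.
Heap B: G(10) = 2.
Combined Grundy value = 1 ⊕ 2 = 3.
A winning move leaves total XOR = 0, i.e. changes one component's Grundy value g to g ⊕ X where X is the current total.
Heap A: need g' = 1⊕3 = 2. Options: 15−2→G=0, 15−4→G=2. Hits: 1.
Heap B: need g' = 2⊕3 = 1. Options: 10−2→G=1, 10−4→G=0. Hits: 1.

2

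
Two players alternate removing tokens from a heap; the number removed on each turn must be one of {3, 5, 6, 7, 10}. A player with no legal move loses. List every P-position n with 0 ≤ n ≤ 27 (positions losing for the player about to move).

n :  0  1  2  3  4  5  6  7  8  9 10 11 12 13 14 15 16 17 18 19 20 21 22 23 24 25 26 27
G :  0  0  0  1  1  1  2  2  2  3  3  3  4  0  0  0  1  1  1  2  2  2  3  3  3  4  0  0
P-positions are exactly the n with G(n) = 0.

0, 1, 2, 13, 14, 15, 26, 27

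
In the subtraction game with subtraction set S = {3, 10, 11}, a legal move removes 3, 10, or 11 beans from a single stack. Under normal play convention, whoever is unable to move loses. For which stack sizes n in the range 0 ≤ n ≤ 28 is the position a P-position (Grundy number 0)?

G(0) = 0
G(1) = mex{} = 0
G(2) = mex{} = 0
G(3) = mex{0} = 1
G(4) = mex{0} = 1
G(5) = mex{0} = 1
G(6) = mex{1} = 0
G(7) = mex{1} = 0
G(8) = mex{1} = 0
G(9) = mex{0} = 1
G(10) = mex{0,0} = 1
G(11) = mex{0,0,0} = 1
G(12) = mex{1,0,0} = 2
G(13) = mex{1,1,0} = 2
G(14) = mex{1,1,1} = 0
G(15) = mex{2,1,1} = 0
G(16) = mex{2,0,1} = 3
G(17) = mex{0,0,0} = 1
G(18) = mex{0,0,0} = 1
G(19) = mex{3,1,0} = 2
G(20) = mex{1,1,1} = 0
G(21) = mex{1,1,1} = 0
G(22) = mex{2,2,1} = 0
G(23) = mex{0,2,2} = 1
G(24) = mex{0,0,2} = 1
G(25) = mex{0,0,0} = 1
G(26) = mex{1,3,0} = 2
G(27) = mex{1,1,3} = 0
G(28) = mex{1,1,1} = 0
P-positions are exactly the n with G(n) = 0.

0, 1, 2, 6, 7, 8, 14, 15, 20, 21, 22, 27, 28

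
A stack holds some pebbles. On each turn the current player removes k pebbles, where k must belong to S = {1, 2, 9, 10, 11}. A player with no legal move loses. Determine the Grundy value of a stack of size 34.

G(0) = 0
G(1) = mex{0} = 1
G(2) = mex{1,0} = 2
G(3) = mex{2,1} = 0
G(4) = mex{0,2} = 1
G(5) = mex{1,0} = 2
G(6) = mex{2,1} = 0
G(7) = mex{0,2} = 1
G(8) = mex{1,0} = 2
G(9) = mex{2,1,0} = 3
G(10) = mex{3,2,1,0} = 4
G(11) = mex{4,3,2,1,0} = 5
G(12) = mex{5,4,0,2,1} = 3
G(13) = mex{3,5,1,0,2} = 4
G(14) = mex{4,3,2,1,0} = 5
G(15) = mex{5,4,0,2,1} = 3
G(16) = mex{3,5,1,0,2} = 4
G(17) = mex{4,3,2,1,0} = 5
G(18) = mex{5,4,3,2,1} = 0
G(19) = mex{0,5,4,3,2} = 1
G(20) = mex{1,0,5,4,3} = 2
G(21) = mex{2,1,3,5,4} = 0
G(22) = mex{0,2,4,3,5} = 1
G(23) = mex{1,0,5,4,3} = 2
G(24) = mex{2,1,3,5,4} = 0
G(25) = mex{0,2,4,3,5} = 1
G(26) = mex{1,0,5,4,3} = 2
G(27) = mex{2,1,0,5,4} = 3
G(28) = mex{3,2,1,0,5} = 4
G(29) = mex{4,3,2,1,0} = 5
G(30) = mex{5,4,0,2,1} = 3
G(31) = mex{3,5,1,0,2} = 4
G(32) = mex{4,3,2,1,0} = 5
G(33) = mex{5,4,0,2,1} = 3
G(34) = mex{3,5,1,0,2} = 4

4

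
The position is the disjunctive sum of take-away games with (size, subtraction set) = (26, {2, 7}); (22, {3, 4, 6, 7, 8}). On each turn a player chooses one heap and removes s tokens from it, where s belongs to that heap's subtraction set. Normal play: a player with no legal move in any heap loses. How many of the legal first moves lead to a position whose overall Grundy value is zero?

Heap A, S = {2, 7}:
n :  0  1  2  3  4  5  6  7  8  9 10 11 12 13 14 15 16 17 18 19 20 21 22 23 24 25 26
G :  0  0  1  1  0  0  1  1  2  0  0  1  1  0  0  1  1  2  0  0  1  1  0  0  1  1  2
G_A(26) = 2.
Heap B, S = {3, 4, 6, 7, 8}:
G(0) = 0
G(1) = mex{} = 0
G(2) = mex{} = 0
G(3) = mex{0} = 1
G(4) = mex{0,0} = 1
G(5) = mex{0,0} = 1
G(6) = mex{1,0,0} = 2
G(7) = mex{1,1,0,0} = 2
G(8) = mex{1,1,0,0,0} = 2
G(9) = mex{2,1,1,0,0} = 3
G(10) = mex{2,2,1,1,0} = 3
G(11) = mex{2,2,1,1,1} = 0
G(12) = mex{3,2,2,1,1} = 0
G(13) = mex{3,3,2,2,1} = 0
G(14) = mex{0,3,2,2,2} = 1
G(15) = mex{0,0,3,2,2} = 1
G(16) = mex{0,0,3,3,2} = 1
G(17) = mex{1,0,0,3,3} = 2
G(18) = mex{1,1,0,0,3} = 2
G(19) = mex{1,1,0,0,0} = 2
G(20) = mex{2,1,1,0,0} = 3
G(21) = mex{2,2,1,1,0} = 3
G(22) = mex{2,2,1,1,1} = 0
G_B(22) = 0.
Combined Grundy value = 2 ⊕ 0 = 2.
A winning move leaves total XOR = 0, i.e. changes one component's Grundy value g to g ⊕ X where X is the current total.
Heap A: need g' = 2⊕2 = 0. Options: 26−2→G=1, 26−7→G=0. Hits: 1.
Heap B: need g' = 0⊕2 = 2. Options: 22−3→G=2, 22−4→G=2, 22−6→G=1, 22−7→G=1, 22−8→G=1. Hits: 2.

3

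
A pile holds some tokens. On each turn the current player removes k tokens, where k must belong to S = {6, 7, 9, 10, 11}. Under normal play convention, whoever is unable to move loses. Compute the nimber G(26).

1

G(0) = 0
G(1) = mex{} = 0
G(2) = mex{} = 0
G(3) = mex{} = 0
G(4) = mex{} = 0
G(5) = mex{} = 0
G(6) = mex{0} = 1
G(7) = mex{0,0} = 1
G(8) = mex{0,0} = 1
G(9) = mex{0,0,0} = 1
G(10) = mex{0,0,0,0} = 1
G(11) = mex{0,0,0,0,0} = 1
G(12) = mex{1,0,0,0,0} = 2
G(13) = mex{1,1,0,0,0} = 2
G(14) = mex{1,1,0,0,0} = 2
G(15) = mex{1,1,1,0,0} = 2
G(16) = mex{1,1,1,1,0} = 2
G(17) = mex{1,1,1,1,1} = 0
G(18) = mex{2,1,1,1,1} = 0
G(19) = mex{2,2,1,1,1} = 0
G(20) = mex{2,2,1,1,1} = 0
G(21) = mex{2,2,2,1,1} = 0
G(22) = mex{2,2,2,2,1} = 0
G(23) = mex{0,2,2,2,2} = 1
G(24) = mex{0,0,2,2,2} = 1
G(25) = mex{0,0,2,2,2} = 1
G(26) = mex{0,0,0,2,2} = 1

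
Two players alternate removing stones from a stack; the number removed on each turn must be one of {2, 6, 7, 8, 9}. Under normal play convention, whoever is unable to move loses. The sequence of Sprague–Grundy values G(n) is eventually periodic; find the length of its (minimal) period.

G(0) = 0
G(1) = mex{} = 0
G(2) = mex{0} = 1
G(3) = mex{0} = 1
G(4) = mex{1} = 0
G(5) = mex{1} = 0
G(6) = mex{0,0} = 1
G(7) = mex{0,0,0} = 1
G(8) = mex{1,1,0,0} = 2
G(9) = mex{1,1,1,0,0} = 2
G(10) = mex{2,0,1,1,0} = 3
G(11) = mex{2,0,0,1,1} = 3
G(12) = mex{3,1,0,0,1} = 2
G(13) = mex{3,1,1,0,0} = 2
G(14) = mex{2,2,1,1,0} = 3
G(15) = mex{2,2,2,1,1} = 0
G(16) = mex{3,3,2,2,1} = 0
G(17) = mex{0,3,3,2,2} = 1
G(18) = mex{0,2,3,3,2} = 1
G(19) = mex{1,2,2,3,3} = 0
G(20) = mex{1,3,2,2,3} = 0
G(21) = mex{0,0,3,2,2} = 1
G(22) = mex{0,0,0,3,2} = 1
G(23) = mex{1,1,0,0,3} = 2
G(24) = mex{1,1,1,0,0} = 2
G(25) = mex{2,0,1,1,0} = 3
G(26) = mex{2,0,0,1,1} = 3
G(27) = mex{3,1,0,0,1} = 2
G(28) = mex{3,1,1,0,0} = 2
G(29) = mex{2,2,1,1,0} = 3
G(30) = mex{2,2,2,1,1} = 0
G(31) = mex{3,3,2,2,1} = 0
G(n+15) = G(n) holds for n = 0,…,8 (a full window of length max(S) = 9), so the sequence is purely periodic with period 15.

15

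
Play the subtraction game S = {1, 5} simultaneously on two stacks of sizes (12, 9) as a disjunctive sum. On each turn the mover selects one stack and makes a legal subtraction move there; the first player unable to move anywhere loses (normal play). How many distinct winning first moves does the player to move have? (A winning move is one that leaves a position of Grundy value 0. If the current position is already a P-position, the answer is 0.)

All stacks use S = {1, 5}:
n :  0  1  2  3  4  5  6  7  8  9 10 11 12
G :  0  1  0  1  0  1  0  1  0  1  0  1  0
Stack A: G(12) = 0.
Stack B: G(9) = 1.
Combined Grundy value = 0 ⊕ 1 = 1.
A winning move leaves total XOR = 0, i.e. changes one component's Grundy value g to g ⊕ X where X is the current total.
Stack A: need g' = 0⊕1 = 1. Options: 12−1→G=1, 12−5→G=1. Hits: 2.
Stack B: need g' = 1⊕1 = 0. Options: 9−1→G=0, 9−5→G=0. Hits: 2.

4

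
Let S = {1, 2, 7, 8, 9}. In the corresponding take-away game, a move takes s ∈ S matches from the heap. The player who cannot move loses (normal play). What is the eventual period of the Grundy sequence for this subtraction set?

16

G(0) = 0
G(1) = mex{0} = 1
G(2) = mex{1,0} = 2
G(3) = mex{2,1} = 0
G(4) = mex{0,2} = 1
G(5) = mex{1,0} = 2
G(6) = mex{2,1} = 0
G(7) = mex{0,2,0} = 1
G(8) = mex{1,0,1,0} = 2
G(9) = mex{2,1,2,1,0} = 3
G(10) = mex{3,2,0,2,1} = 4
G(11) = mex{4,3,1,0,2} = 5
G(12) = mex{5,4,2,1,0} = 3
G(13) = mex{3,5,0,2,1} = 4
G(14) = mex{4,3,1,0,2} = 5
G(15) = mex{5,4,2,1,0} = 3
G(16) = mex{3,5,3,2,1} = 0
G(17) = mex{0,3,4,3,2} = 1
G(18) = mex{1,0,5,4,3} = 2
G(19) = mex{2,1,3,5,4} = 0
G(20) = mex{0,2,4,3,5} = 1
G(21) = mex{1,0,5,4,3} = 2
G(22) = mex{2,1,3,5,4} = 0
G(23) = mex{0,2,0,3,5} = 1
G(24) = mex{1,0,1,0,3} = 2
G(25) = mex{2,1,2,1,0} = 3
G(26) = mex{3,2,0,2,1} = 4
G(27) = mex{4,3,1,0,2} = 5
G(28) = mex{5,4,2,1,0} = 3
G(29) = mex{3,5,0,2,1} = 4
G(30) = mex{4,3,1,0,2} = 5
G(31) = mex{5,4,2,1,0} = 3
G(32) = mex{3,5,3,2,1} = 0
G(33) = mex{0,3,4,3,2} = 1
G(n+16) = G(n) holds for n = 0,…,8 (a full window of length max(S) = 9), so the sequence is purely periodic with period 16.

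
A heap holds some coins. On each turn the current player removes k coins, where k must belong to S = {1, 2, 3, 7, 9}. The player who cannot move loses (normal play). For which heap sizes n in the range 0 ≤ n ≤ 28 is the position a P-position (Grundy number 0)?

G(0) = 0
G(1) = mex{0} = 1
G(2) = mex{1,0} = 2
G(3) = mex{2,1,0} = 3
G(4) = mex{3,2,1} = 0
G(5) = mex{0,3,2} = 1
G(6) = mex{1,0,3} = 2
G(7) = mex{2,1,0,0} = 3
G(8) = mex{3,2,1,1} = 0
G(9) = mex{0,3,2,2,0} = 1
G(10) = mex{1,0,3,3,1} = 2
G(11) = mex{2,1,0,0,2} = 3
G(12) = mex{3,2,1,1,3} = 0
G(13) = mex{0,3,2,2,0} = 1
G(14) = mex{1,0,3,3,1} = 2
G(15) = mex{2,1,0,0,2} = 3
G(16) = mex{3,2,1,1,3} = 0
G(17) = mex{0,3,2,2,0} = 1
G(18) = mex{1,0,3,3,1} = 2
G(19) = mex{2,1,0,0,2} = 3
G(20) = mex{3,2,1,1,3} = 0
G(21) = mex{0,3,2,2,0} = 1
G(22) = mex{1,0,3,3,1} = 2
G(23) = mex{2,1,0,0,2} = 3
G(24) = mex{3,2,1,1,3} = 0
G(25) = mex{0,3,2,2,0} = 1
G(26) = mex{1,0,3,3,1} = 2
G(27) = mex{2,1,0,0,2} = 3
G(28) = mex{3,2,1,1,3} = 0
P-positions are exactly the n with G(n) = 0.

0, 4, 8, 12, 16, 20, 24, 28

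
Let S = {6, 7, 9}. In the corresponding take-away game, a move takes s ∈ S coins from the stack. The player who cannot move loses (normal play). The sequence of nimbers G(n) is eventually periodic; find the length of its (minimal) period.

15

n :  0  1  2  3  4  5  6  7  8  9 10 11 12 13 14 15 16 17 18 19 20 21 22 23 24 25 26 27 28 29 30 31
G :  0  0  0  0  0  0  1  1  1  1  1  1  2  2  2  0  0  0  0  0  0  1  1  1  1  1  1  2  2  2  0  0
G(n+15) = G(n) holds for n = 0,…,8 (a full window of length max(S) = 9), so the sequence is purely periodic with period 15.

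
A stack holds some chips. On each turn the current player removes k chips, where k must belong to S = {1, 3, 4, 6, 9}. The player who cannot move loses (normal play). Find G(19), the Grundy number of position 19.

n :  0  1  2  3  4  5  6  7  8  9 10 11 12 13 14 15 16 17 18 19
G :  0  1  0  1  2  3  2  0  1  4  3  2  0  1  0  1  2  3  2  0

0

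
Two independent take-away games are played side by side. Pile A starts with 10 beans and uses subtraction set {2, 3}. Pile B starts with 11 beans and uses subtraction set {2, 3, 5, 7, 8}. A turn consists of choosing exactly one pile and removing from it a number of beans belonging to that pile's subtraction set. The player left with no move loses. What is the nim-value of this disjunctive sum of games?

Pile A, S = {2, 3}:
n :  0  1  2  3  4  5  6  7  8  9 10
G :  0  0  1  1  2  0  0  1  1  2  0
G_A(10) = 0.
Pile B, S = {2, 3, 5, 7, 8}:
n :  0  1  2  3  4  5  6  7  8  9 10 11
G :  0  0  1  1  2  2  3  3  4  4  0  0
G_B(11) = 0.
Combined Grundy value = 0 ⊕ 0 = 0.

0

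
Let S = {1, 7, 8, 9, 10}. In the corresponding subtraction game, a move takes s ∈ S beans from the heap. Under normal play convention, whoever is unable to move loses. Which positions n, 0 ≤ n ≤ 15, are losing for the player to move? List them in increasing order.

G(0) = 0
G(1) = mex{0} = 1
G(2) = mex{1} = 0
G(3) = mex{0} = 1
G(4) = mex{1} = 0
G(5) = mex{0} = 1
G(6) = mex{1} = 0
G(7) = mex{0,0} = 1
G(8) = mex{1,1,0} = 2
G(9) = mex{2,0,1,0} = 3
G(10) = mex{3,1,0,1,0} = 2
G(11) = mex{2,0,1,0,1} = 3
G(12) = mex{3,1,0,1,0} = 2
G(13) = mex{2,0,1,0,1} = 3
G(14) = mex{3,1,0,1,0} = 2
G(15) = mex{2,2,1,0,1} = 3
P-positions are exactly the n with G(n) = 0.

0, 2, 4, 6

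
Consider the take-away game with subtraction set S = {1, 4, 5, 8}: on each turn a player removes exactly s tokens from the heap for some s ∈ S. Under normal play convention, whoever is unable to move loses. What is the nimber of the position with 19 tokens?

1

G(0) = 0
G(1) = mex{0} = 1
G(2) = mex{1} = 0
G(3) = mex{0} = 1
G(4) = mex{1,0} = 2
G(5) = mex{2,1,0} = 3
G(6) = mex{3,0,1} = 2
G(7) = mex{2,1,0} = 3
G(8) = mex{3,2,1,0} = 4
G(9) = mex{4,3,2,1} = 0
G(10) = mex{0,2,3,0} = 1
G(11) = mex{1,3,2,1} = 0
G(12) = mex{0,4,3,2} = 1
G(13) = mex{1,0,4,3} = 2
G(14) = mex{2,1,0,2} = 3
G(15) = mex{3,0,1,3} = 2
G(16) = mex{2,1,0,4} = 3
G(17) = mex{3,2,1,0} = 4
G(18) = mex{4,3,2,1} = 0
G(19) = mex{0,2,3,0} = 1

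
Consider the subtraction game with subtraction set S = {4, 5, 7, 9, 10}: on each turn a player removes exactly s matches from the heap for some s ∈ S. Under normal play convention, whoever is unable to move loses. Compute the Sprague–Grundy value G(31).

0

G(0) = 0
G(1) = mex{} = 0
G(2) = mex{} = 0
G(3) = mex{} = 0
G(4) = mex{0} = 1
G(5) = mex{0,0} = 1
G(6) = mex{0,0} = 1
G(7) = mex{0,0,0} = 1
G(8) = mex{1,0,0} = 2
G(9) = mex{1,1,0,0} = 2
G(10) = mex{1,1,0,0,0} = 2
G(11) = mex{1,1,1,0,0} = 2
G(12) = mex{2,1,1,0,0} = 3
G(13) = mex{2,2,1,1,0} = 3
G(14) = mex{2,2,1,1,1} = 0
G(15) = mex{2,2,2,1,1} = 0
G(16) = mex{3,2,2,1,1} = 0
G(17) = mex{3,3,2,2,1} = 0
G(18) = mex{0,3,2,2,2} = 1
G(19) = mex{0,0,3,2,2} = 1
G(20) = mex{0,0,3,2,2} = 1
G(21) = mex{0,0,0,3,2} = 1
G(22) = mex{1,0,0,3,3} = 2
G(23) = mex{1,1,0,0,3} = 2
G(24) = mex{1,1,0,0,0} = 2
G(25) = mex{1,1,1,0,0} = 2
G(26) = mex{2,1,1,0,0} = 3
G(27) = mex{2,2,1,1,0} = 3
G(28) = mex{2,2,1,1,1} = 0
G(29) = mex{2,2,2,1,1} = 0
G(30) = mex{3,2,2,1,1} = 0
G(31) = mex{3,3,2,2,1} = 0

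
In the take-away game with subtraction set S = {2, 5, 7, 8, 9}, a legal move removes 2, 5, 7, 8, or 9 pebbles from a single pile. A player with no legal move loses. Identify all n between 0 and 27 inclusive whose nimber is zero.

0, 1, 4, 14, 15, 18

G(0) = 0
G(1) = mex{} = 0
G(2) = mex{0} = 1
G(3) = mex{0} = 1
G(4) = mex{1} = 0
G(5) = mex{1,0} = 2
G(6) = mex{0,0} = 1
G(7) = mex{2,1,0} = 3
G(8) = mex{1,1,0,0} = 2
G(9) = mex{3,0,1,0,0} = 2
G(10) = mex{2,2,1,1,0} = 3
G(11) = mex{2,1,0,1,1} = 3
G(12) = mex{3,3,2,0,1} = 4
G(13) = mex{3,2,1,2,0} = 4
G(14) = mex{4,2,3,1,2} = 0
G(15) = mex{4,3,2,3,1} = 0
G(16) = mex{0,3,2,2,3} = 1
G(17) = mex{0,4,3,2,2} = 1
G(18) = mex{1,4,3,3,2} = 0
G(19) = mex{1,0,4,3,3} = 2
G(20) = mex{0,0,4,4,3} = 1
G(21) = mex{2,1,0,4,4} = 3
G(22) = mex{1,1,0,0,4} = 2
G(23) = mex{3,0,1,0,0} = 2
G(24) = mex{2,2,1,1,0} = 3
G(25) = mex{2,1,0,1,1} = 3
G(26) = mex{3,3,2,0,1} = 4
G(27) = mex{3,2,1,2,0} = 4
P-positions are exactly the n with G(n) = 0.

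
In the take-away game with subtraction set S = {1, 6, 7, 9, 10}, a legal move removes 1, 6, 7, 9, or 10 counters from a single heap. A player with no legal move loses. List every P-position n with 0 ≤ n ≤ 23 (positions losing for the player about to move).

G(0) = 0
G(1) = mex{0} = 1
G(2) = mex{1} = 0
G(3) = mex{0} = 1
G(4) = mex{1} = 0
G(5) = mex{0} = 1
G(6) = mex{1,0} = 2
G(7) = mex{2,1,0} = 3
G(8) = mex{3,0,1} = 2
G(9) = mex{2,1,0,0} = 3
G(10) = mex{3,0,1,1,0} = 2
G(11) = mex{2,1,0,0,1} = 3
G(12) = mex{3,2,1,1,0} = 4
G(13) = mex{4,3,2,0,1} = 5
G(14) = mex{5,2,3,1,0} = 4
G(15) = mex{4,3,2,2,1} = 0
G(16) = mex{0,2,3,3,2} = 1
G(17) = mex{1,3,2,2,3} = 0
G(18) = mex{0,4,3,3,2} = 1
G(19) = mex{1,5,4,2,3} = 0
G(20) = mex{0,4,5,3,2} = 1
G(21) = mex{1,0,4,4,3} = 2
G(22) = mex{2,1,0,5,4} = 3
G(23) = mex{3,0,1,4,5} = 2
P-positions are exactly the n with G(n) = 0.

0, 2, 4, 15, 17, 19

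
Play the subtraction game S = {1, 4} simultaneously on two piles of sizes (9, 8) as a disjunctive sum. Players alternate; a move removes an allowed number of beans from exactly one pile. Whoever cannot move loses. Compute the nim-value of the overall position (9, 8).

All piles use S = {1, 4}:
n : 0 1 2 3 4 5 6 7 8 9
G : 0 1 0 1 2 0 1 0 1 2
Pile A: G(9) = 2.
Pile B: G(8) = 1.
Combined Grundy value = 2 ⊕ 1 = 3.

3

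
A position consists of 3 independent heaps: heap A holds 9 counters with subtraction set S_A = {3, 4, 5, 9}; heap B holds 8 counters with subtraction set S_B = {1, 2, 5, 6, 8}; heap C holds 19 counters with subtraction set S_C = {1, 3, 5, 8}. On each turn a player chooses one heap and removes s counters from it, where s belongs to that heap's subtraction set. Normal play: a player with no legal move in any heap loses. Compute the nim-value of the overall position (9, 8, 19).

Heap A, S = {3, 4, 5, 9}:
n : 0 1 2 3 4 5 6 7 8 9
G : 0 0 0 1 1 1 2 2 0 3
G_A(9) = 3.
Heap B, S = {1, 2, 5, 6, 8}:
G(0) = 0
G(1) = mex{0} = 1
G(2) = mex{1,0} = 2
G(3) = mex{2,1} = 0
G(4) = mex{0,2} = 1
G(5) = mex{1,0,0} = 2
G(6) = mex{2,1,1,0} = 3
G(7) = mex{3,2,2,1} = 0
G(8) = mex{0,3,0,2,0} = 1
G_B(8) = 1.
Heap C, S = {1, 3, 5, 8}:
G(0) = 0
G(1) = mex{0} = 1
G(2) = mex{1} = 0
G(3) = mex{0,0} = 1
G(4) = mex{1,1} = 0
G(5) = mex{0,0,0} = 1
G(6) = mex{1,1,1} = 0
G(7) = mex{0,0,0} = 1
G(8) = mex{1,1,1,0} = 2
G(9) = mex{2,0,0,1} = 3
G(10) = mex{3,1,1,0} = 2
G(11) = mex{2,2,0,1} = 3
G(12) = mex{3,3,1,0} = 2
G(13) = mex{2,2,2,1} = 0
G(14) = mex{0,3,3,0} = 1
G(15) = mex{1,2,2,1} = 0
G(16) = mex{0,0,3,2} = 1
G(17) = mex{1,1,2,3} = 0
G(18) = mex{0,0,0,2} = 1
G(19) = mex{1,1,1,3} = 0
G_C(19) = 0.
Combined Grundy value = 3 ⊕ 1 ⊕ 0 = 2.

2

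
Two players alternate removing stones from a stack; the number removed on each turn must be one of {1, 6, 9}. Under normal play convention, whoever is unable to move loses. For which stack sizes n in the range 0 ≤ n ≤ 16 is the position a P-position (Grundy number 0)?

0, 2, 4, 7, 12, 14

n :  0  1  2  3  4  5  6  7  8  9 10 11 12 13 14 15 16
G :  0  1  0  1  0  1  2  0  1  2  3  2  0  1  0  1  2
P-positions are exactly the n with G(n) = 0.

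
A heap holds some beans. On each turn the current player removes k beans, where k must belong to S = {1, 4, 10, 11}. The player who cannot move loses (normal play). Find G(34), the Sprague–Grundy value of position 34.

n :  0  1  2  3  4  5  6  7  8  9 10 11 12 13 14 15 16 17 18 19 20 21 22 23 24 25 26 27 28 29 30 31 32 33 34
G :  0  1  0  1  2  0  1  0  1  2  3  2  3  4  0  1  2  3  2  0  1  0  1  2  3  2  0  1  0  1  2  3  2  0  1

1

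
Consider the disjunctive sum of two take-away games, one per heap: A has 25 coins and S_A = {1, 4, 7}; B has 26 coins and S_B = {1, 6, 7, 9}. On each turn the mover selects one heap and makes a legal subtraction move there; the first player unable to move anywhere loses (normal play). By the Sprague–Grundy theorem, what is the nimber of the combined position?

1

Heap A, S = {1, 4, 7}:
n :  0  1  2  3  4  5  6  7  8  9 10 11 12 13 14 15 16 17 18 19 20 21 22 23 24 25
G :  0  1  0  1  2  0  1  2  0  1  0  1  2  0  1  2  0  1  0  1  2  0  1  2  0  1
G_A(25) = 1.
Heap B, S = {1, 6, 7, 9}:
n :  0  1  2  3  4  5  6  7  8  9 10 11 12 13 14 15 16 17 18 19 20 21 22 23 24 25 26
G :  0  1  0  1  0  1  2  3  2  3  2  3  0  1  0  1  0  1  2  3  2  3  2  3  0  1  0
G_B(26) = 0.
Combined Grundy value = 1 ⊕ 0 = 1.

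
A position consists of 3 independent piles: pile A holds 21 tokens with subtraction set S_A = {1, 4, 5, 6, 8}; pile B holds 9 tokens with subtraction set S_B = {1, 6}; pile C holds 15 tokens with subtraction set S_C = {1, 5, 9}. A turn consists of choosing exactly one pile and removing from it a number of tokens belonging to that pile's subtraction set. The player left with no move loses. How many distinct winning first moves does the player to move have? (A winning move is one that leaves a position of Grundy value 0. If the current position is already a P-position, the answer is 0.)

0

Pile A, S = {1, 4, 5, 6, 8}:
n :  0  1  2  3  4  5  6  7  8  9 10 11 12 13 14 15 16 17 18 19 20 21
G :  0  1  0  1  2  3  2  3  4  0  1  0  1  2  3  2  3  4  0  1  0  1
G_A(21) = 1.
Pile B, S = {1, 6}:
n : 0 1 2 3 4 5 6 7 8 9
G : 0 1 0 1 0 1 2 0 1 0
G_B(9) = 0.
Pile C, S = {1, 5, 9}:
n :  0  1  2  3  4  5  6  7  8  9 10 11 12 13 14 15
G :  0  1  0  1  0  1  0  1  0  1  0  1  0  1  0  1
G_C(15) = 1.
Combined Grundy value = 1 ⊕ 0 ⊕ 1 = 0.
A winning move leaves total XOR = 0, i.e. changes one component's Grundy value g to g ⊕ X where X is the current total.
Pile A: target g' = 1⊕0 = 1, but every legal move changes the Grundy value (mex property), so 0 moves.
Pile B: target g' = 0⊕0 = 0, but every legal move changes the Grundy value (mex property), so 0 moves.
Pile C: target g' = 1⊕0 = 1, but every legal move changes the Grundy value (mex property), so 0 moves.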